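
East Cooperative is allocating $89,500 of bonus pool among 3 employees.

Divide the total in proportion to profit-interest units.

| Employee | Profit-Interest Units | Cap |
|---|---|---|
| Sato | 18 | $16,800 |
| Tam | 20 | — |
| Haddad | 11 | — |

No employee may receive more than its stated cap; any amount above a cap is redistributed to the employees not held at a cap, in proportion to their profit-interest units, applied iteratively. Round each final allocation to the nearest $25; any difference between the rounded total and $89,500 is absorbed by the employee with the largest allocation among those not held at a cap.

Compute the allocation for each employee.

Sato: $16,800 · Tam: $46,900 · Haddad: $25,800

Profit-interest units total: 49.
Unconstrained shares: Sato 32,877.55; Tam 36,530.61; Haddad 20,091.84.
Cap binds for Sato ($16,800); residual $72,700 reallocated over remaining profit-interest units 31.
Remaining shares: Tam 46,903.23 → $46,900; Haddad 25,796.77 → $25,800.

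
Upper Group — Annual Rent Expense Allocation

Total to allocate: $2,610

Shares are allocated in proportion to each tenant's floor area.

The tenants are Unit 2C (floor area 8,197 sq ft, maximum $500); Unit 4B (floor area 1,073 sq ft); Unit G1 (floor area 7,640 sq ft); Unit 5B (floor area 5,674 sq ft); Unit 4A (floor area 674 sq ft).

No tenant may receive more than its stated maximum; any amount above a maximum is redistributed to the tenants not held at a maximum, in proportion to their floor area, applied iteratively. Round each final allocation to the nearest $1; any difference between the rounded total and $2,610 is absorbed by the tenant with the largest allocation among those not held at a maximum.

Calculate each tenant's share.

Unit 2C: $500 · Unit 4B: $150 · Unit G1: $1,071 · Unit 5B: $795 · Unit 4A: $94

Sum of floor area: 23,258.
Proportional shares (ignoring caps): Unit 2C 919.86; Unit 4B 120.41; Unit G1 857.36; Unit 5B 636.73; Unit 4A 75.64.
Capped: Unit 2C ($500); balance $2,110 reallocated over remaining floor area 15,061.
Redistributed shares: Unit 4B 150.32 → $150; Unit G1 1,070.34 → $1,070; Unit 5B 794.91 → $795; Unit 4A 94.43 → $94.
Rounding difference +$1 applied to Unit G1 → $1,071.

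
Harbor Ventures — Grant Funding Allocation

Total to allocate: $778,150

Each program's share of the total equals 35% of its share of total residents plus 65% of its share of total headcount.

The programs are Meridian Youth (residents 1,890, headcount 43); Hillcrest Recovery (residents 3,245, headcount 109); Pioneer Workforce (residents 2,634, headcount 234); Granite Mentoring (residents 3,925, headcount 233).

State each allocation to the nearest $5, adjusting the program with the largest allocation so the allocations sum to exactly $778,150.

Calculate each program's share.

Residents total 11,694; headcount total 619.
Combined weights (35% residents + 65% headcount): Meridian Youth 0.1017; Hillcrest Recovery 0.2116; Pioneer Workforce 0.3246; Granite Mentoring 0.3621.
Proportional shares: Meridian Youth 79,154.15; Hillcrest Recovery 164,641.96; Pioneer Workforce 252,551.85; Granite Mentoring 281,802.04.
After rounding ($5): Meridian Youth $79,155; Hillcrest Recovery $164,640; Pioneer Workforce $252,550; Granite Mentoring $281,800. Sum = $778,145.
Difference $778,150 − $778,145 = +$5 applied to largest allocation (Granite Mentoring): Granite Mentoring becomes $281,805.

Meridian Youth: $79,155 | Hillcrest Recovery: $164,640 | Pioneer Workforce: $252,550 | Granite Mentoring: $281,805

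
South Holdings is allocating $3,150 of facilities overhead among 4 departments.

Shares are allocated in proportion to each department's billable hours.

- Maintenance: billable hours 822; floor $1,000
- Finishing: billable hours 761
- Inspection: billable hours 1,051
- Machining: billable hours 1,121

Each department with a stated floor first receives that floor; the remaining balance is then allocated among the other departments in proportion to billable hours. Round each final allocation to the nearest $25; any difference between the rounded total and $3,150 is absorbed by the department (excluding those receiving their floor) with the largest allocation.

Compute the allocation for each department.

Maintenance: $1,000 | Finishing: $550 | Inspection: $775 | Machining: $825

Fund the minimums — Maintenance $1,000. Residual $2,150.
Residual split over remaining billable hours 2,933: Finishing 557.84 → $550; Inspection 770.42 → $775; Machining 821.74 → $825.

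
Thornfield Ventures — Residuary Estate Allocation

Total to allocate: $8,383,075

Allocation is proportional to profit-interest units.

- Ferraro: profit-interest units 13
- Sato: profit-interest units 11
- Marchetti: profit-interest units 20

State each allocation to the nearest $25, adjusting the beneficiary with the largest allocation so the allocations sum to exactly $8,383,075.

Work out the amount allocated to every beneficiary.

Ferraro: $2,476,825; Sato: $2,095,775; Marchetti: $3,810,475

Total profit-interest units = 44.
Proportional shares: Ferraro 13/44 × $8,383,075 = 2,476,817.61; Sato 11/44 × $8,383,075 = 2,095,768.75; Marchetti 20/44 × $8,383,075 = 3,810,488.64.
Rounded to nearest $25: Ferraro $2,476,825; Sato $2,095,775; Marchetti $3,810,500. Sum = $8,383,100.
Difference $8,383,075 − $8,383,100 = −$25 applied to largest allocation (Marchetti): Marchetti becomes $3,810,475.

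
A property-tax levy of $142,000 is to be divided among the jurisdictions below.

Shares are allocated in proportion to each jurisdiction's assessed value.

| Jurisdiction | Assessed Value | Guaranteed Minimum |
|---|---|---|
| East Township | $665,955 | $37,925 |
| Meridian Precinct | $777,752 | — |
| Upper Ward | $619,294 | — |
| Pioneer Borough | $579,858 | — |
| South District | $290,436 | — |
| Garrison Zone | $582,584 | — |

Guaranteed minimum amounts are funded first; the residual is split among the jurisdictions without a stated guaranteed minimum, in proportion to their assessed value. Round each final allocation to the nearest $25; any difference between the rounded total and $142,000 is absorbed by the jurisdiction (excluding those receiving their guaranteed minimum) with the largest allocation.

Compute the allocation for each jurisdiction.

Fund the minimums — East Township $37,925. Balance $104,075.
Balance split over remaining assessed value 2,849,924: Meridian Precinct 28,402.35 → $28,400; Upper Ward 22,615.70 → $22,625; Pioneer Borough 21,175.55 → $21,175; South District 10,606.29 → $10,600; Garrison Zone 21,275.10 → $21,275.

East Township: $37,925 | Meridian Precinct: $28,400 | Upper Ward: $22,625 | Pioneer Borough: $21,175 | South District: $10,600 | Garrison Zone: $21,275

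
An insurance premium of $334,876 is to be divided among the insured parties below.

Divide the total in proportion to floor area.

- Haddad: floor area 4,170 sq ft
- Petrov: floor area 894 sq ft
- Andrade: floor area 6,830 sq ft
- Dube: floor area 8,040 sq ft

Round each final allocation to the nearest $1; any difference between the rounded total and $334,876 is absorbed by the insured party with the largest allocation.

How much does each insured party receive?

Haddad: $70,053 · Petrov: $15,019 · Andrade: $114,739 · Dube: $135,065

Combined floor area = 19,934.
Unrounded shares: Haddad 4,170/19,934 × $334,876 = 70,052.82; Petrov 894/19,934 × $334,876 = 15,018.52; Andrade 6,830/19,934 × $334,876 = 114,738.79; Dube 8,040/19,934 × $334,876 = 135,065.87.
At nearest $1: Haddad $70,053; Petrov $15,019; Andrade $114,739; Dube $135,066. Sum = $334,877.
Difference $334,876 − $334,877 = −$1 applied to largest allocation (Dube): Dube becomes $135,065.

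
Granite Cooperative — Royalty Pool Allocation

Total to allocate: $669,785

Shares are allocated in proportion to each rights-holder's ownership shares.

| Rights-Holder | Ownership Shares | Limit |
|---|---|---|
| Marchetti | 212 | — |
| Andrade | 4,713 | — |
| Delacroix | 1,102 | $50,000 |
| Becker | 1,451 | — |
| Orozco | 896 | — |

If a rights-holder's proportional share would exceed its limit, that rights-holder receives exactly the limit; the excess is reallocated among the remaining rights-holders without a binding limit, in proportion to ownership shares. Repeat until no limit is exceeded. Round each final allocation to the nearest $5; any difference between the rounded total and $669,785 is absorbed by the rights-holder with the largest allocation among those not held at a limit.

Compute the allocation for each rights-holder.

Combined ownership shares = 8,374.
Pro-rata shares before constraints: Marchetti 16,956.58; Andrade 376,964.02; Delacroix 88,142.23; Becker 116,056.61; Orozco 71,665.56.
Capped: Delacroix ($50,000); residual $619,785 reallocated over remaining ownership shares 7,272.
Remaining shares: Marchetti 18,068.54 → $18,070; Andrade 401,684.09 → $401,685; Becker 123,667.22 → $123,665; Orozco 76,365.15 → $76,365.

Marchetti: $18,070 · Andrade: $401,685 · Delacroix: $50,000 · Becker: $123,665 · Orozco: $76,365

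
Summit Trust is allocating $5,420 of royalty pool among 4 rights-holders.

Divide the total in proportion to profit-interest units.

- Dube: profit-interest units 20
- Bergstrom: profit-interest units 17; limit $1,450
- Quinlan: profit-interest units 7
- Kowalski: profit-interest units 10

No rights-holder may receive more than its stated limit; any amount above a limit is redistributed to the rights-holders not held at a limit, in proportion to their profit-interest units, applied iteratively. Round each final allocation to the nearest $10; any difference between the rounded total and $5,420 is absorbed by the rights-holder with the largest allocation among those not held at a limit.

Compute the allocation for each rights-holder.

Sum of profit-interest units: 54.
Unconstrained shares: Dube 2,007.41; Bergstrom 1,706.30; Quinlan 702.59; Kowalski 1,003.70.
Cap binds for Bergstrom ($1,450); residual $3,970 reallocated over remaining profit-interest units 37.
Redistributed shares: Dube 2,145.95 → $2,150; Quinlan 751.08 → $750; Kowalski 1,072.97 → $1,070.

Dube: $2,150 | Bergstrom: $1,450 | Quinlan: $750 | Kowalski: $1,070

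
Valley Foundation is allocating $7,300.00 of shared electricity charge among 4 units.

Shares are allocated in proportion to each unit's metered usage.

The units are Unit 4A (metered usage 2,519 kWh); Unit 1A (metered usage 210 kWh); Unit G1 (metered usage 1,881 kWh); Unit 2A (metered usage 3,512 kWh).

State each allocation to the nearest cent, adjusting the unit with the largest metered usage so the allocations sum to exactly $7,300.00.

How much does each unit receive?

Total metered usage = 2,519 + 210 + 1,881 + 3,512 = 8,122.
Proportional shares: Unit 4A 2,264.0606; Unit 1A 188.7466; Unit G1 1,690.6304; Unit 2A 3,156.5624.
After rounding (cent): Unit 4A $2,264.06; Unit 1A $188.75; Unit G1 $1,690.63; Unit 2A $3,156.56. Sum = $7,300.00.
Sum already equals the total — no adjustment.

Unit 4A: $2,264.06; Unit 1A: $188.75; Unit G1: $1,690.63; Unit 2A: $3,156.56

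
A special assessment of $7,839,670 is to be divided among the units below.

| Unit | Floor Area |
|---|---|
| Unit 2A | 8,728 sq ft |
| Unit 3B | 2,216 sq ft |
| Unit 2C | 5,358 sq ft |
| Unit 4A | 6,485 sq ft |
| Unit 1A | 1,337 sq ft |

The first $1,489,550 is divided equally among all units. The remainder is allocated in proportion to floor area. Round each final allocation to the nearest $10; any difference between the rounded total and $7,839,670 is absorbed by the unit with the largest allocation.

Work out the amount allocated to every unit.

Unit 2A: $2,595,360 | Unit 3B: $881,220 | Unit 2C: $1,708,290 | Unit 4A: $2,004,950 | Unit 1A: $649,850

Equal tier: $1,489,550 ÷ 5 = $297,910 apiece.
Remainder $6,350,120 by floor area (total 24,124): Unit 2A 2,297,456.78 → $2,297,460; Unit 3B 583,313.96 → $583,310; Unit 2C 1,410,377.34 → $1,410,380; Unit 4A 1,707,035.66 → $1,707,040; Unit 1A 351,936.26 → $351,940.
Rounding difference −$10 on remainder applied to Unit 2A.
Totals: Unit 2A $297,910 + $2,297,450 = $2,595,360; Unit 3B $297,910 + $583,310 = $881,220; Unit 2C $297,910 + $1,410,380 = $1,708,290; Unit 4A $297,910 + $1,707,040 = $2,004,950; Unit 1A $297,910 + $351,940 = $649,850.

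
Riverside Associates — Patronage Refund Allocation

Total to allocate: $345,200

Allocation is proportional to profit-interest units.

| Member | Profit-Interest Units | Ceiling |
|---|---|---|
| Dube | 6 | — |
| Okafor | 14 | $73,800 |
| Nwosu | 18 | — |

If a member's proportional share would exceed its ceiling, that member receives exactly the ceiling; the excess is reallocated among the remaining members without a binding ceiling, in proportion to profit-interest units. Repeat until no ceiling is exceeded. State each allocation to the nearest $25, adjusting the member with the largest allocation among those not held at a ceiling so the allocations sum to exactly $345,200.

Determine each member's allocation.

Dube: $67,850 | Okafor: $73,800 | Nwosu: $203,550

Total profit-interest units = 38.
Unconstrained shares: Dube 54,505.26; Okafor 127,178.95; Nwosu 163,515.79.
Cap binds for Okafor ($73,800); balance $271,400 reallocated over remaining profit-interest units 24.
Redistributed shares: Dube 67,850.00 → $67,850; Nwosu 203,550.00 → $203,550.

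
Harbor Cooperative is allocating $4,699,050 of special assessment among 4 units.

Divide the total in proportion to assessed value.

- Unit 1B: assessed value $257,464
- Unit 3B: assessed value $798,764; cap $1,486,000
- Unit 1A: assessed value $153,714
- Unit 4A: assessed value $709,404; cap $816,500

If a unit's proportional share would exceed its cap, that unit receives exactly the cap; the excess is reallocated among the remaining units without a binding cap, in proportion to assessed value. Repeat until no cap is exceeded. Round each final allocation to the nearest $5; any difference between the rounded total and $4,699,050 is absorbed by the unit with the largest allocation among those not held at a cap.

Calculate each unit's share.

Assessed value total: 1,919,346.
Proportional shares (ignoring caps): Unit 1B 630,337.73; Unit 3B 1,955,578.61; Unit 1A 376,331.19; Unit 4A 1,736,802.47.
Cap binds for Unit 3B ($1,486,000), Unit 4A ($816,500); balance $2,396,550 reallocated over remaining assessed value 411,178.
Shares after redistribution: Unit 1B 1,500,628.31 → $1,500,630; Unit 1A 895,921.69 → $895,920.

Unit 1B: $1,500,630 | Unit 3B: $1,486,000 | Unit 1A: $895,920 | Unit 4A: $816,500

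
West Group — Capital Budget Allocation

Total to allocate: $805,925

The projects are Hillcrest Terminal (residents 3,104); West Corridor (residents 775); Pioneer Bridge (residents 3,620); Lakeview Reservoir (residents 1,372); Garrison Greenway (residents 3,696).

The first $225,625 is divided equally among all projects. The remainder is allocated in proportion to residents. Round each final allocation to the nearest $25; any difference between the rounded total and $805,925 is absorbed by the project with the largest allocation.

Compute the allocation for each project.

Hillcrest Terminal: $188,450 | West Corridor: $80,900 | Pioneer Bridge: $212,275 | Lakeview Reservoir: $108,475 | Garrison Greenway: $215,825

$225,625 shared equally gives $45,125 per project.
Remainder $580,300 by residents (total 12,567): Hillcrest Terminal 143,331.84 → $143,325; West Corridor 35,786.78 → $35,775; Pioneer Bridge 167,158.91 → $167,150; Lakeview Reservoir 63,354.15 → $63,350; Garrison Greenway 170,668.32 → $170,675.
Rounding difference +$25 on remainder applied to Garrison Greenway.
Totals: Hillcrest Terminal $45,125 + $143,325 = $188,450; West Corridor $45,125 + $35,775 = $80,900; Pioneer Bridge $45,125 + $167,150 = $212,275; Lakeview Reservoir $45,125 + $63,350 = $108,475; Garrison Greenway $45,125 + $170,700 = $215,825.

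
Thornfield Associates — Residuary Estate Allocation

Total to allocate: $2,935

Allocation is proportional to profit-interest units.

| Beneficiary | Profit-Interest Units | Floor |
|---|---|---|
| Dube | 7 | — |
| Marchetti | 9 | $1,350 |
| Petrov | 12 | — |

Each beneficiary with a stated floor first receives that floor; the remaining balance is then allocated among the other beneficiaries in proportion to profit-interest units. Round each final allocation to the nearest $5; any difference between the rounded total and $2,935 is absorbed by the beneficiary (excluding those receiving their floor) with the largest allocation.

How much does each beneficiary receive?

Fund the minimums — Marchetti $1,350. Residual $1,585.
Residual split over remaining profit-interest units 19: Dube 583.95 → $585; Petrov 1,001.05 → $1,000.

Dube: $585; Marchetti: $1,350; Petrov: $1,000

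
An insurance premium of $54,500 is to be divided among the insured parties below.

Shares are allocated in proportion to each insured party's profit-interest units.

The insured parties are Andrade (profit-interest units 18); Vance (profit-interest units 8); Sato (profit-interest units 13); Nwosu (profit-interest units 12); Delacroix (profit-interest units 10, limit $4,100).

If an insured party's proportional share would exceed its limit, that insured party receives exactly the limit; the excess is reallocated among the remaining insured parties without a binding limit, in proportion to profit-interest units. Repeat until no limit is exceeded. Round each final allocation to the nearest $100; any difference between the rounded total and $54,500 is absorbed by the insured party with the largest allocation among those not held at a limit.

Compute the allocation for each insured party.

Combined profit-interest units = 61.
Proportional shares (ignoring caps): Andrade 16,081.97; Vance 7,147.54; Sato 11,614.75; Nwosu 10,721.31; Delacroix 8,934.43.
Capped: Delacroix ($4,100); residual $50,400 reallocated over remaining profit-interest units 51.
Redistributed shares: Andrade 17,788.24 → $17,800; Vance 7,905.88 → $7,900; Sato 12,847.06 → $12,800; Nwosu 11,858.82 → $11,900.

Andrade: $17,800; Vance: $7,900; Sato: $12,800; Nwosu: $11,900; Delacroix: $4,100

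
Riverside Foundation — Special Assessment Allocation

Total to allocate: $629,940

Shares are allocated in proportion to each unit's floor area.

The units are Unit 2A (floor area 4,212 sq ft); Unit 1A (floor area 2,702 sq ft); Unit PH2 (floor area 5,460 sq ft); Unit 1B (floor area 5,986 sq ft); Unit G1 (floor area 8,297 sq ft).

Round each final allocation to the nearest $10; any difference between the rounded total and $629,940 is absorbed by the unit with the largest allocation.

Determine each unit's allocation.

Sum of floor area: 26,657.
Unrounded shares: Unit 2A 4,212/26,657 × $629,940 = 99,535.10; Unit 1A 2,702/26,657 × $629,940 = 63,851.82; Unit PH2 5,460/26,657 × $629,940 = 129,026.99; Unit 1B 5,986/26,657 × $629,940 = 141,457.06; Unit G1 8,297/26,657 × $629,940 = 196,069.03.
After rounding ($10): Unit 2A $99,540; Unit 1A $63,850; Unit PH2 $129,030; Unit 1B $141,460; Unit G1 $196,070. Sum = $629,950.
Difference $629,940 − $629,950 = −$10 applied to largest allocation (Unit G1): Unit G1 becomes $196,060.

Unit 2A: $99,540; Unit 1A: $63,850; Unit PH2: $129,030; Unit 1B: $141,460; Unit G1: $196,060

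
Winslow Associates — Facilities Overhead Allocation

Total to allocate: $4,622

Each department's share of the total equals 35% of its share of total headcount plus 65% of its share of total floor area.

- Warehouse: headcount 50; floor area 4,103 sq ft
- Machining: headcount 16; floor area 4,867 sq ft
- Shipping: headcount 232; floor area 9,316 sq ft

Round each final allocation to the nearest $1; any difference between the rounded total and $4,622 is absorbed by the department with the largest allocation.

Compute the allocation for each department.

Warehouse: $946 | Machining: $886 | Shipping: $2,790

Totals — headcount 298, floor area 18,286.
Combined weights (35% headcount + 65% floor area): Warehouse 0.2046; Machining 0.1918; Shipping 0.6036.
Unrounded shares: Warehouse 945.53; Machining 886.48; Shipping 2,789.99.
Rounded to nearest $1: Warehouse $946; Machining $886; Shipping $2,790. Sum = $4,622.
Rounded total matches; no reconciliation needed.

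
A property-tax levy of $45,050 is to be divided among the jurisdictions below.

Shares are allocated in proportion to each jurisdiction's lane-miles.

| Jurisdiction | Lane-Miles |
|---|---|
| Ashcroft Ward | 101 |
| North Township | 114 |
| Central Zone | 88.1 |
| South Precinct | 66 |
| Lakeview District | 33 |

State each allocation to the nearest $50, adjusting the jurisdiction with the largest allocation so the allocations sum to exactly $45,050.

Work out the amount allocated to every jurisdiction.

Ashcroft Ward: $11,300; North Township: $12,800; Central Zone: $9,850; South Precinct: $7,400; Lakeview District: $3,700

Lane-miles total: 402.1.
Raw shares: Ashcroft Ward 101/402.1 × $45,050 = 11,315.72; North Township 114/402.1 × $45,050 = 12,772.20; Central Zone 88.1/402.1 × $45,050 = 9,870.44; South Precinct 66/402.1 × $45,050 = 7,394.43; Lakeview District 33/402.1 × $45,050 = 3,697.21.
At nearest $50: Ashcroft Ward $11,300; North Township $12,750; Central Zone $9,850; South Precinct $7,400; Lakeview District $3,700. Sum = $45,000.
Difference $45,050 − $45,000 = +$50 applied to largest allocation (North Township): North Township becomes $12,800.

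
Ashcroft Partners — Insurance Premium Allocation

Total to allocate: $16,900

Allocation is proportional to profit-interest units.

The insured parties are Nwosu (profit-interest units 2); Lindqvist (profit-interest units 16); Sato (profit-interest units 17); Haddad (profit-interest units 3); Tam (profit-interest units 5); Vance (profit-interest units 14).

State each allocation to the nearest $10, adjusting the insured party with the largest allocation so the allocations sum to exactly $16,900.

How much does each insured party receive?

Nwosu: $590 · Lindqvist: $4,740 · Sato: $5,050 · Haddad: $890 · Tam: $1,480 · Vance: $4,150

Profit-interest units total: 57.
Unrounded shares: Nwosu 2/57 × $16,900 = 592.98; Lindqvist 16/57 × $16,900 = 4,743.86; Sato 17/57 × $16,900 = 5,040.35; Haddad 3/57 × $16,900 = 889.47; Tam 5/57 × $16,900 = 1,482.46; Vance 14/57 × $16,900 = 4,150.88.
After rounding ($10): Nwosu $590; Lindqvist $4,740; Sato $5,040; Haddad $890; Tam $1,480; Vance $4,150. Sum = $16,890.
Difference $16,900 − $16,890 = +$10 applied to largest allocation (Sato): Sato becomes $5,050.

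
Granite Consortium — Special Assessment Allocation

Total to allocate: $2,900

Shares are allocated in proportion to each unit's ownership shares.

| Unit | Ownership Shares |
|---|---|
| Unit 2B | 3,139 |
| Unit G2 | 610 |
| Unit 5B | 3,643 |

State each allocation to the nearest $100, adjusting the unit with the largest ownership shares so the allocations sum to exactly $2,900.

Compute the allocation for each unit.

Total ownership shares = 3,139 + 610 + 3,643 = 7,392.
Pro-rata amounts: Unit 2B 1,231.48; Unit G2 239.31; Unit 5B 1,429.21.
After rounding ($100): Unit 2B $1,200; Unit G2 $200; Unit 5B $1,400. Sum = $2,800.
Difference $2,900 − $2,800 = +$100 applied to largest ownership shares (Unit 5B): Unit 5B becomes $1,500.

Unit 2B: $1,200 · Unit G2: $200 · Unit 5B: $1,500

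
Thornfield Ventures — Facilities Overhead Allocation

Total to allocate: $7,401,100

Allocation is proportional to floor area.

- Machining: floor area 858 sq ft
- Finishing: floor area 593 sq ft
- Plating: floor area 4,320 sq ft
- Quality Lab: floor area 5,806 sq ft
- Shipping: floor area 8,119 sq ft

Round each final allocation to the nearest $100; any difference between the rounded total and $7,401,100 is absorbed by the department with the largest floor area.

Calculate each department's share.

Floor area total: 19,696.
Pro-rata amounts: Machining 858/19,696 × $7,401,100 = 322,407.79; Finishing 593/19,696 × $7,401,100 = 222,829.63; Plating 4,320/19,696 × $7,401,100 = 1,623,311.94; Quality Lab 5,806/19,696 × $7,401,100 = 2,181,701.19; Shipping 8,119/19,696 × $7,401,100 = 3,050,849.46.
After rounding ($100): Machining $322,400; Finishing $222,800; Plating $1,623,300; Quality Lab $2,181,700; Shipping $3,050,800. Sum = $7,401,000.
Difference $7,401,100 − $7,401,000 = +$100 applied to largest floor area (Shipping): Shipping becomes $3,050,900.

Machining: $322,400; Finishing: $222,800; Plating: $1,623,300; Quality Lab: $2,181,700; Shipping: $3,050,900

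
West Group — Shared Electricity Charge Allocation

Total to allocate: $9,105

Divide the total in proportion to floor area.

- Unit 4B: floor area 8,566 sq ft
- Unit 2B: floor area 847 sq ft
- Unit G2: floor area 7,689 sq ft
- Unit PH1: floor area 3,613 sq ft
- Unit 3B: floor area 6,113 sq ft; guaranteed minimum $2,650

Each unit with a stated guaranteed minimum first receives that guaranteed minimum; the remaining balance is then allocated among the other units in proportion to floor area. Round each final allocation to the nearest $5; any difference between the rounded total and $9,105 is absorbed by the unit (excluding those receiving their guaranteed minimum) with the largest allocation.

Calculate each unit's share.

Unit 4B: $2,670 · Unit 2B: $265 · Unit G2: $2,395 · Unit PH1: $1,125 · Unit 3B: $2,650

Minimums first: Unit 3B $2,650. Remaining pool $6,455.
Remaining pool split over remaining floor area 20,715: Unit 4B 2,669.25 → $2,670; Unit 2B 263.93 → $265; Unit G2 2,395.97 → $2,395; Unit PH1 1,125.85 → $1,125.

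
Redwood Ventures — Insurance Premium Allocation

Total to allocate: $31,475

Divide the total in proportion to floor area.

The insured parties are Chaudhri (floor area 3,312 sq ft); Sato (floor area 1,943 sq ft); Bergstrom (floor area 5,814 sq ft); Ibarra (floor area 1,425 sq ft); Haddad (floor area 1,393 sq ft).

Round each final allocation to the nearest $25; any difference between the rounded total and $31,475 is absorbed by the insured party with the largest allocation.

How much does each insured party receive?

Chaudhri: $7,500 · Sato: $4,400 · Bergstrom: $13,200 · Ibarra: $3,225 · Haddad: $3,150

Floor area total: 13,887.
Proportional shares: Chaudhri 3,312/13,887 × $31,475 = 7,506.68; Sato 1,943/13,887 × $31,475 = 4,403.83; Bergstrom 5,814/13,887 × $31,475 = 13,177.48; Ibarra 1,425/13,887 × $31,475 = 3,229.77; Haddad 1,393/13,887 × $31,475 = 3,157.25.
At nearest $25: Chaudhri $7,500; Sato $4,400; Bergstrom $13,175; Ibarra $3,225; Haddad $3,150. Sum = $31,450.
Difference $31,475 − $31,450 = +$25 applied to largest allocation (Bergstrom): Bergstrom becomes $13,200.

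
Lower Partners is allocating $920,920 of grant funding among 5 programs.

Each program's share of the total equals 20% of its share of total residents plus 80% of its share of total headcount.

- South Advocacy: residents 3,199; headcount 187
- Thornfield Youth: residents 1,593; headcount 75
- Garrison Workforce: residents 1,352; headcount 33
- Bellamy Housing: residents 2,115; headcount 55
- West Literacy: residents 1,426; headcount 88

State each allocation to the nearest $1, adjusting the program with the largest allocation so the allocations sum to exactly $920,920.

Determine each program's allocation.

Residents total 9,685; headcount total 438.
Blended shares (20% residents + 80% headcount): South Advocacy 0.4076; Thornfield Youth 0.1699; Garrison Workforce 0.0882; Bellamy Housing 0.1441; West Literacy 0.1902.
Raw shares: South Advocacy 375,379.36; Thornfield Youth 156,448.22; Garrison Workforce 81,219.10; Bellamy Housing 132,734.42; West Literacy 175,138.90.
Rounded to nearest $1: South Advocacy $375,379; Thornfield Youth $156,448; Garrison Workforce $81,219; Bellamy Housing $132,734; West Literacy $175,139. Sum = $920,919.
Difference $920,920 − $920,919 = +$1 applied to largest allocation (South Advocacy): South Advocacy becomes $375,380.

South Advocacy: $375,380 | Thornfield Youth: $156,448 | Garrison Workforce: $81,219 | Bellamy Housing: $132,734 | West Literacy: $175,139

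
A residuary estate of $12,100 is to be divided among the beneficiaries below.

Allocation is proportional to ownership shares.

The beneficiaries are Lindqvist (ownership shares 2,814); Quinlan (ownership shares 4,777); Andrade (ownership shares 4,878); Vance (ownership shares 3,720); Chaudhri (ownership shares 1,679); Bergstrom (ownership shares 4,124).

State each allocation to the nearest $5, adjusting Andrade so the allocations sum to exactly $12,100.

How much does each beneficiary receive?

Lindqvist: $1,550 | Quinlan: $2,630 | Andrade: $2,680 | Vance: $2,045 | Chaudhri: $925 | Bergstrom: $2,270

Combined ownership shares = 21,992.
Proportional shares: Lindqvist 2,814/21,992 × $12,100 = 1,548.26; Quinlan 4,777/21,992 × $12,100 = 2,628.31; Andrade 4,878/21,992 × $12,100 = 2,683.88; Vance 3,720/21,992 × $12,100 = 2,046.74; Chaudhri 1,679/21,992 × $12,100 = 923.79; Bergstrom 4,124/21,992 × $12,100 = 2,269.03.
At nearest $5: Lindqvist $1,550; Quinlan $2,630; Andrade $2,685; Vance $2,045; Chaudhri $925; Bergstrom $2,270. Sum = $12,105.
Difference $12,100 − $12,105 = −$5 applied to Andrade: Andrade becomes $2,680.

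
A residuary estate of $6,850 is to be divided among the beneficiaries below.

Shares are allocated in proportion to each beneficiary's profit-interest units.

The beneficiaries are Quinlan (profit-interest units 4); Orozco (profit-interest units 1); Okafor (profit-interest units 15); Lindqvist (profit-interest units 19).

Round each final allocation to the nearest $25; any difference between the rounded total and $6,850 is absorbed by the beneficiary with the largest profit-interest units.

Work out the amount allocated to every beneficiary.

Quinlan: $700 · Orozco: $175 · Okafor: $2,625 · Lindqvist: $3,350

Sum of profit-interest units: 39.
Raw shares: Quinlan 4/39 × $6,850 = 702.56; Orozco 1/39 × $6,850 = 175.64; Okafor 15/39 × $6,850 = 2,634.62; Lindqvist 19/39 × $6,850 = 3,337.18.
After rounding ($25): Quinlan $700; Orozco $175; Okafor $2,625; Lindqvist $3,325. Sum = $6,825.
Difference $6,850 − $6,825 = +$25 applied to largest profit-interest units (Lindqvist): Lindqvist becomes $3,350.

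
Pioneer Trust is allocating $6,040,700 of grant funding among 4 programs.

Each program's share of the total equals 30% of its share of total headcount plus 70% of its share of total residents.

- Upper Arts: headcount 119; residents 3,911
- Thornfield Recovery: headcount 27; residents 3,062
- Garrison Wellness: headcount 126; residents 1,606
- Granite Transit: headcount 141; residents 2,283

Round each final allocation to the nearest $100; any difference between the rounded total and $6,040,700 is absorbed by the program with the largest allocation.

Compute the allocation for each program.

Headcount total 413; residents total 10,862.
Combined weights (30% headcount + 70% residents): Upper Arts 0.3385; Thornfield Recovery 0.2169; Garrison Wellness 0.1950; Granite Transit 0.2495.
Unrounded shares: Upper Arts 2,044,683.32; Thornfield Recovery 1,310,485.96; Garrison Wellness 1,178,080.62; Granite Transit 1,507,450.09.
Rounded to nearest $100: Upper Arts $2,044,700; Thornfield Recovery $1,310,500; Garrison Wellness $1,178,100; Granite Transit $1,507,500. Sum = $6,040,800.
Difference $6,040,700 − $6,040,800 = −$100 applied to largest allocation (Upper Arts): Upper Arts becomes $2,044,600.

Upper Arts: $2,044,600 | Thornfield Recovery: $1,310,500 | Garrison Wellness: $1,178,100 | Granite Transit: $1,507,500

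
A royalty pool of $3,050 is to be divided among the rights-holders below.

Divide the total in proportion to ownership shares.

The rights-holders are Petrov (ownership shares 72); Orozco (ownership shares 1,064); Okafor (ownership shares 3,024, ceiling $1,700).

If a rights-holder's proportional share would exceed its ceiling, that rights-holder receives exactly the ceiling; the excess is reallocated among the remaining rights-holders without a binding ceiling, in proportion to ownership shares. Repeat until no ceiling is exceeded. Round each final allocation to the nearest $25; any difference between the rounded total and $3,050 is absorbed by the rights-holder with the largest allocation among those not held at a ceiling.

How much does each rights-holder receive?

Petrov: $75 | Orozco: $1,275 | Okafor: $1,700

Sum of ownership shares: 4,160.
Proportional shares (ignoring caps): Petrov 52.79; Orozco 780.10; Okafor 2,217.12.
Cap binds for Okafor ($1,700); residual $1,350 reallocated over remaining ownership shares 1,136.
Shares after redistribution: Petrov 85.56 → $75; Orozco 1,264.44 → $1,275.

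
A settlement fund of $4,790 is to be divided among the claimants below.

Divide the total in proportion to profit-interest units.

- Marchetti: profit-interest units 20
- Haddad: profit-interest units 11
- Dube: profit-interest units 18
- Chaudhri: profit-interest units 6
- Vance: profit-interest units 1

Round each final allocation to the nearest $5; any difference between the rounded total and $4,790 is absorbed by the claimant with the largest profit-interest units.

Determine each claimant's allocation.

Marchetti: $1,710; Haddad: $940; Dube: $1,540; Chaudhri: $515; Vance: $85

Combined profit-interest units = 20 + 11 + 18 + 6 + 1 = 56.
Unrounded shares: Marchetti 1,710.71; Haddad 940.89; Dube 1,539.64; Chaudhri 513.21; Vance 85.54.
Rounded to nearest $5: Marchetti $1,710; Haddad $940; Dube $1,540; Chaudhri $515; Vance $85. Sum = $4,790.
No rounding difference to absorb.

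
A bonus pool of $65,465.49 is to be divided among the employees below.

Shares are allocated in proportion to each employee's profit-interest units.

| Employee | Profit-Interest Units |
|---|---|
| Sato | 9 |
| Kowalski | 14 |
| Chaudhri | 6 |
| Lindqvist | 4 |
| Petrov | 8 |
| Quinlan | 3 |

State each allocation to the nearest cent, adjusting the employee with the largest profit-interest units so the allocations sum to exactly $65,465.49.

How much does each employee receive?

Sato: $13,390.67 | Kowalski: $20,829.92 | Chaudhri: $8,927.11 | Lindqvist: $5,951.41 | Petrov: $11,902.82 | Quinlan: $4,463.56

Sum of profit-interest units: 9 + 14 + 6 + 4 + 8 + 3 = 44.
Pro-rata amounts: Sato 13,390.6684; Kowalski 20,829.9286; Chaudhri 8,927.1123; Lindqvist 5,951.4082; Petrov 11,902.8164; Quinlan 4,463.5561.
Rounded to nearest cent: Sato $13,390.67; Kowalski $20,829.93; Chaudhri $8,927.11; Lindqvist $5,951.41; Petrov $11,902.82; Quinlan $4,463.56. Sum = $65,465.50.
Difference $65,465.49 − $65,465.50 = −$0.01 applied to largest profit-interest units (Kowalski): Kowalski becomes $20,829.92.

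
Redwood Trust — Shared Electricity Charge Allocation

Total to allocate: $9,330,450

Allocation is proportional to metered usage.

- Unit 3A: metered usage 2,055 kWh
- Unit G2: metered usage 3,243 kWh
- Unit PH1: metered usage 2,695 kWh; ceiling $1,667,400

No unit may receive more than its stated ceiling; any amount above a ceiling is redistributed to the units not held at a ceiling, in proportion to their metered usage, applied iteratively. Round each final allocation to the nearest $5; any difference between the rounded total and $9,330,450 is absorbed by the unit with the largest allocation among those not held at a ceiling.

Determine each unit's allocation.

Unit 3A: $2,972,360 · Unit G2: $4,690,690 · Unit PH1: $1,667,400

Total metered usage = 7,993.
Proportional shares (ignoring caps): Unit 3A 2,398,858.34; Unit G2 3,785,643.61; Unit PH1 3,145,948.05.
Cap binds for Unit PH1 ($1,667,400); remaining pool $7,663,050 reallocated over remaining metered usage 5,298.
Redistributed shares: Unit 3A 2,972,360.84 → $2,972,360; Unit G2 4,690,689.16 → $4,690,690.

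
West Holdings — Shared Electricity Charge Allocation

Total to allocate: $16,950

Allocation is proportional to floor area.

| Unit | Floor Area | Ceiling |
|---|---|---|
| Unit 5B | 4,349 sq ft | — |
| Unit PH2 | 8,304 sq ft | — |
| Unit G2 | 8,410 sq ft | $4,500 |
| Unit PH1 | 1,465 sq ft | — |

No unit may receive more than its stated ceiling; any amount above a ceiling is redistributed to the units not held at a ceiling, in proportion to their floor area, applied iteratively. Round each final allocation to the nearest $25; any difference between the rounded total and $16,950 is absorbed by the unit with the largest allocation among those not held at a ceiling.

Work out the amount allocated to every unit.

Unit 5B: $3,825 | Unit PH2: $7,325 | Unit G2: $4,500 | Unit PH1: $1,300

Floor area total: 22,528.
Pro-rata shares before constraints: Unit 5B 3,272.17; Unit PH2 6,247.90; Unit G2 6,327.66; Unit PH1 1,102.26.
Cap binds for Unit G2 ($4,500); residual $12,450 reallocated over remaining floor area 14,118.
Redistributed shares: Unit 5B 3,835.18 → $3,825; Unit PH2 7,322.91 → $7,325; Unit PH1 1,291.91 → $1,300.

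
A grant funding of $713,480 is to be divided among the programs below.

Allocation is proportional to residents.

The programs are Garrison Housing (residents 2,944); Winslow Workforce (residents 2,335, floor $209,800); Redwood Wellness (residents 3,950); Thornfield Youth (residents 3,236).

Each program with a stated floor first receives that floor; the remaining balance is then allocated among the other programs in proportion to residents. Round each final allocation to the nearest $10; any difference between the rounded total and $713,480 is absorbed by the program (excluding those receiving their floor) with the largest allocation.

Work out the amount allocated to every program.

Garrison Housing: $146,380 | Winslow Workforce: $209,800 | Redwood Wellness: $196,400 | Thornfield Youth: $160,900

Guaranteed amounts: Winslow Workforce $209,800. Remaining pool $503,680.
Remaining pool split over remaining residents 10,130: Garrison Housing 146,380.45 → $146,380; Redwood Wellness 196,400.39 → $196,400; Thornfield Youth 160,899.16 → $160,900.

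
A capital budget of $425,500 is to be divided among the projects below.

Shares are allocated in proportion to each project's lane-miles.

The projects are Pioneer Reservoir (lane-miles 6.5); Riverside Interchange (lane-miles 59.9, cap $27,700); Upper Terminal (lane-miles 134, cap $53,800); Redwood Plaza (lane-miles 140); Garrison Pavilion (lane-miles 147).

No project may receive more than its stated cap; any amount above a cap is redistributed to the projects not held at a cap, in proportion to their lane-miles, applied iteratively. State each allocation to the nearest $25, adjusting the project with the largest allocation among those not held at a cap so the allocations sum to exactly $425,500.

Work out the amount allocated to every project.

Pioneer Reservoir: $7,625; Riverside Interchange: $27,700; Upper Terminal: $53,800; Redwood Plaza: $164,100; Garrison Pavilion: $172,275

Lane-miles total: 487.4.
Proportional shares (ignoring caps): Pioneer Reservoir 5,674.50; Riverside Interchange 52,292.68; Upper Terminal 116,981.95; Redwood Plaza 122,219.94; Garrison Pavilion 128,330.94.
Capped: Riverside Interchange ($27,700), Upper Terminal ($53,800); residual $344,000 reallocated over remaining lane-miles 293.5.
Remaining shares: Pioneer Reservoir 7,618.40 → $7,625; Redwood Plaza 164,088.59 → $164,100; Garrison Pavilion 172,293.02 → $172,300.
Rounding difference −$25 applied to Garrison Pavilion → $172,275.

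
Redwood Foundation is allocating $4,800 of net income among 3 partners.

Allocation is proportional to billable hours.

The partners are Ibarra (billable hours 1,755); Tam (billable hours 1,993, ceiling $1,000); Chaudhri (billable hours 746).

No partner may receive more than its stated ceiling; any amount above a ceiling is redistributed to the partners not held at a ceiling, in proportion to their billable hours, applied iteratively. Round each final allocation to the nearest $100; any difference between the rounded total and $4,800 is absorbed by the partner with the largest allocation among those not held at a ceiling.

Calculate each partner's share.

Sum of billable hours: 4,494.
Unconstrained shares: Ibarra 1,874.50; Tam 2,128.70; Chaudhri 796.80.
Held at cap: Tam ($1,000); remaining pool $3,800 reallocated over remaining billable hours 2,501.
Redistributed shares: Ibarra 2,666.53 → $2,700; Chaudhri 1,133.47 → $1,100.

Ibarra: $2,700 · Tam: $1,000 · Chaudhri: $1,100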